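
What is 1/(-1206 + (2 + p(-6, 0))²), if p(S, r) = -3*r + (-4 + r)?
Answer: -1/1202 ≈ -0.00083195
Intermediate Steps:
p(S, r) = -4 - 2*r
1/(-1206 + (2 + p(-6, 0))²) = 1/(-1206 + (2 + (-4 - 2*0))²) = 1/(-1206 + (2 + (-4 + 0))²) = 1/(-1206 + (2 - 4)²) = 1/(-1206 + (-2)²) = 1/(-1206 + 4) = 1/(-1202) = -1/1202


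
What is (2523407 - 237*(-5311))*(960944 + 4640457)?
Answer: 21185137141714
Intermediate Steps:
(2523407 - 237*(-5311))*(960944 + 4640457) = (2523407 + 1258707)*5601401 = 3782114*5601401 = 21185137141714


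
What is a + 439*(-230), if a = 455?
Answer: -100515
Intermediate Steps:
a + 439*(-230) = 455 + 439*(-230) = 455 - 100970 = -100515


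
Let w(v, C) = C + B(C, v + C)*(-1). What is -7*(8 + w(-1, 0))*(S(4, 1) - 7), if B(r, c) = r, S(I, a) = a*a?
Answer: 336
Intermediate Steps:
S(I, a) = a²
w(v, C) = 0 (w(v, C) = C + C*(-1) = C - C = 0)
-7*(8 + w(-1, 0))*(S(4, 1) - 7) = -7*(8 + 0)*(1² - 7) = -56*(1 - 7) = -56*(-6) = -7*(-48) = 336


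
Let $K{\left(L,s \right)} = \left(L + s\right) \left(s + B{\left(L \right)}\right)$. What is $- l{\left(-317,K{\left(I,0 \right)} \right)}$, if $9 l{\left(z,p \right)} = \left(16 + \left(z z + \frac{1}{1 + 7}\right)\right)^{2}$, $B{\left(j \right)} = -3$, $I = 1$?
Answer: $- \frac{646481929681}{576} \approx -1.1224 \cdot 10^{9}$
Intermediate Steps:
$K{\left(L,s \right)} = \left(-3 + s\right) \left(L + s\right)$ ($K{\left(L,s \right)} = \left(L + s\right) \left(s - 3\right) = \left(L + s\right) \left(-3 + s\right) = \left(-3 + s\right) \left(L + s\right)$)
$l{\left(z,p \right)} = \frac{\left(\frac{129}{8} + z^{2}\right)^{2}}{9}$ ($l{\left(z,p \right)} = \frac{\left(16 + \left(z z + \frac{1}{1 + 7}\right)\right)^{2}}{9} = \frac{\left(16 + \left(z^{2} + \frac{1}{8}\right)\right)^{2}}{9} = \frac{\left(16 + \left(\frac{1}{8} + z^{2}\right)\right)^{2}}{9} = \frac{\left(\frac{129}{8} + z^{2}\right)^{2}}{9}$)
$- l{\left(-317,K{\left(I,0 \right)} \right)} = - \frac{\left(129 + 8 \left(-317\right)^{2}\right)^{2}}{576} = - \frac{\left(129 + 8 \cdot 100489\right)^{2}}{576} = - \frac{\left(129 + 803912\right)^{2}}{576} = - \frac{804041^{2}}{576} = - \frac{646481929681}{576}$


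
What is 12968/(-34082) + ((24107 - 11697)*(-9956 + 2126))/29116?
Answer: -14276447159/4277291 ≈ -3337.7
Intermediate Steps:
12968/(-34082) + ((24107 - 11697)*(-9956 + 2126))/29116 = 12968*(-1/34082) + (12410*(-7830))*(1/29116) = -6484/17041 - 97170300*1/29116 = -6484/17041 - 837675/251 = -14276447159/4277291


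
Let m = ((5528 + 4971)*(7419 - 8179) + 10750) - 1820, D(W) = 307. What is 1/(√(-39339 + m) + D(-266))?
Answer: 307/8103898 - 3*I*√889961/8103898 ≈ 3.7883e-5 - 0.00034923*I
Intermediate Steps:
m = -7970310 (m = (10499*(-760) + 10750) - 1820 = (-7979240 + 10750) - 1820 = -7968490 - 1820 = -7970310)
1/(√(-39339 + m) + D(-266)) = 1/(√(-39339 - 7970310) + 307) = 1/(√(-8009649) + 307) = 1/(3*I*√889961 + 307) = 1/(307 + 3*I*√889961)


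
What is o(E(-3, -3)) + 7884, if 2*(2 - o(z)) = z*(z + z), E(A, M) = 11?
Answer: 7765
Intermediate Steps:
o(z) = 2 - z² (o(z) = 2 - z*(z + z)/2 = 2 - z*2*z/2 = 2 - z²)
o(E(-3, -3)) + 7884 = (2 - 1*11²) + 7884 = (2 - 1*121) + 7884 = (2 - 121) + 7884 = -119 + 7884 = 7765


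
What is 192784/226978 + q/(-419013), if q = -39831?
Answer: 14969960485/15851122119 ≈ 0.94441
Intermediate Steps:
192784/226978 + q/(-419013) = 192784/226978 - 39831/(-419013) = 192784*(1/226978) - 39831*(-1/419013) = 96392/113489 + 13277/139671 = 14969960485/15851122119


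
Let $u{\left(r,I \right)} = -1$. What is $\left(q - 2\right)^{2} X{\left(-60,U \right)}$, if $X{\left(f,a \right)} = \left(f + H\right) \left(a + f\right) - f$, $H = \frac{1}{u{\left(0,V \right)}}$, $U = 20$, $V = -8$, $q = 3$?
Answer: $2500$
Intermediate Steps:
$H = -1$ ($H = \frac{1}{-1} = -1$)
$X{\left(f,a \right)} = - f + \left(-1 + f\right) \left(a + f\right)$ ($X{\left(f,a \right)} = \left(f - 1\right) \left(a + f\right) - f = \left(-1 + f\right) \left(a + f\right) - f = - f + \left(-1 + f\right) \left(a + f\right)$)
$\left(q - 2\right)^{2} X{\left(-60,U \right)} = \left(3 - 2\right)^{2} \left(\left(-60\right)^{2} - 20 - -120 + 20 \left(-60\right)\right) = 1^{2} \left(3600 - 20 + 120 - 1200\right) = 1 \cdot 2500 = 2500$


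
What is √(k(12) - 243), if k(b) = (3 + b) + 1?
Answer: I*√227 ≈ 15.067*I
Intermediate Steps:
k(b) = 4 + b
√(k(12) - 243) = √((4 + 12) - 243) = √(16 - 243) = √(-227) = I*√227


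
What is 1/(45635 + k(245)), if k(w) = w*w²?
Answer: 1/14751760 ≈ 6.7789e-8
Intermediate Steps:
k(w) = w³
1/(45635 + k(245)) = 1/(45635 + 245³) = 1/(45635 + 14706125) = 1/14751760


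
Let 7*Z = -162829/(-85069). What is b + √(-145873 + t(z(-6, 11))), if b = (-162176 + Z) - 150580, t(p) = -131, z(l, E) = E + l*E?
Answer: -186240718319/595483 + 46*I*√69 ≈ -3.1276e+5 + 382.1*I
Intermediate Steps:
Z = 162829/595483 (Z = (-162829/(-85069))/7 = (-162829*(-1/85069))/7 = (⅐)*(162829/85069) = 162829/595483 ≈ 0.27344)
z(l, E) = E + E*l
b = -186240718319/595483 (b = (-162176 + 162829/595483) - 150580 = -96572888179/595483 - 150580 = -186240718319/595483 ≈ -3.1276e+5)
b + √(-145873 + t(z(-6, 11))) = -186240718319/595483 + √(-145873 - 131) = -186240718319/595483 + √(-146004) = -186240718319/595483 + 46*I*√69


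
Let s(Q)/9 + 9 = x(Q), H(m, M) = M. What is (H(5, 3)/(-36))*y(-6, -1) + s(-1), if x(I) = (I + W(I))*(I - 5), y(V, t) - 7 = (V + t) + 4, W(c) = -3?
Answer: 404/3 ≈ 134.67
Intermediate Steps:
y(V, t) = 11 + V + t (y(V, t) = 7 + ((V + t) + 4) = 7 + (4 + V + t) = 11 + V + t)
x(I) = (-5 + I)*(-3 + I) (x(I) = (I - 3)*(I - 5) = (-3 + I)*(-5 + I) = (-5 + I)*(-3 + I))
s(Q) = 54 - 72*Q + 9*Q² (s(Q) = -81 + 9*(15 + Q² - 8*Q) = -81 + (135 - 72*Q + 9*Q²) = 54 - 72*Q + 9*Q²)
(H(5, 3)/(-36))*y(-6, -1) + s(-1) = (3/(-36))*(11 - 6 - 1) + (54 - 72*(-1) + 9*(-1)²) = (3*(-1/36))*4 + (54 + 72 + 9*1) = -1/12*4 + (54 + 72 + 9) = -⅓ + 135 = 404/3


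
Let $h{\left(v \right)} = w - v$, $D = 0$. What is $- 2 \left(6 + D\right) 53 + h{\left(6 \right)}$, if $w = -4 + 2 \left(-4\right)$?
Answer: $-654$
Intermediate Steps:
$w = -12$ ($w = -4 - 8 = -12$)
$h{\left(v \right)} = -12 - v$
$- 2 \left(6 + D\right) 53 + h{\left(6 \right)} = - 2 \left(6 + 0\right) 53 - 18 = \left(-2\right) 6 \cdot 53 - 18 = \left(-12\right) 53 - 18 = -636 - 18 = -654$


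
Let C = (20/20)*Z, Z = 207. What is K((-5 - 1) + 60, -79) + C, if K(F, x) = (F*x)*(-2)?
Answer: 8739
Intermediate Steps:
C = 207 (C = (20/20)*207 = (20*(1/20))*207 = 1*207 = 207)
K(F, x) = -2*F*x
K((-5 - 1) + 60, -79) + C = -2*((-5 - 1) + 60)*(-79) + 207 = -2*(-6 + 60)*(-79) + 207 = -2*54*(-79) + 207 = 8532 + 207 = 8739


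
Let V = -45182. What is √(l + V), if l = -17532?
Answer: I*√62714 ≈ 250.43*I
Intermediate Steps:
√(l + V) = √(-17532 - 45182) = √(-62714) = I*√62714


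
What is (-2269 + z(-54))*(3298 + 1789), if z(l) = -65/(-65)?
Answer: -11537316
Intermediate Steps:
z(l) = 1 (z(l) = -65*(-1/65) = 1)
(-2269 + z(-54))*(3298 + 1789) = (-2269 + 1)*(3298 + 1789) = -2268*5087 = -11537316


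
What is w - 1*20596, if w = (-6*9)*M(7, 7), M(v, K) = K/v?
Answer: -20650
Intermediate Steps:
M(v, K) = K/v
w = -54 (w = (-6*9)*(7/7) = -378/7 = -54*1 = -54)
w - 1*20596 = -54 - 1*20596 = -54 - 20596 = -20650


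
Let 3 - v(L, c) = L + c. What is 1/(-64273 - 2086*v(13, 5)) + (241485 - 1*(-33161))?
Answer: 9058649017/32983 ≈ 2.7465e+5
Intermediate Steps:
v(L, c) = 3 - L - c (v(L, c) = 3 - (L + c) = 3 + (-L - c) = 3 - L - c)
1/(-64273 - 2086*v(13, 5)) + (241485 - 1*(-33161)) = 1/(-64273 - 2086*(3 - 1*13 - 1*5)) + (241485 - 1*(-33161)) = 1/(-64273 - 2086*(3 - 13 - 5)) + (241485 + 33161) = 1/(-64273 - 2086*(-15)) + 274646 = 1/(-64273 + 31290) + 274646 = 1/(-32983) + 274646 = -1/32983 + 274646 = 9058649017/32983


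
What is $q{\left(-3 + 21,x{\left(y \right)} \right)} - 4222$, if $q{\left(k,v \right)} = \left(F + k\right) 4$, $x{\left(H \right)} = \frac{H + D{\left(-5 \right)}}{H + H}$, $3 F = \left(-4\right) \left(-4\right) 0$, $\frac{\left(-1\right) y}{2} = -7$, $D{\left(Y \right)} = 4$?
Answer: $-4150$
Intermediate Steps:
$y = 14$ ($y = \left(-2\right) \left(-7\right) = 14$)
$F = 0$ ($F = \frac{\left(-4\right) \left(-4\right) 0}{3} = \frac{16 \cdot 0}{3} = \frac{1}{3} \cdot 0 = 0$)
$x{\left(H \right)} = \frac{4 + H}{2 H}$ ($x{\left(H \right)} = \frac{H + 4}{H + H} = \frac{4 + H}{2 H}$)
$q{\left(k,v \right)} = 4 k$ ($q{\left(k,v \right)} = \left(0 + k\right) 4 = k 4 = 4 k$)
$q{\left(-3 + 21,x{\left(y \right)} \right)} - 4222 = 4 \left(-3 + 21\right) - 4222 = 4 \cdot 18 - 4222 = 72 - 4222 = -4150$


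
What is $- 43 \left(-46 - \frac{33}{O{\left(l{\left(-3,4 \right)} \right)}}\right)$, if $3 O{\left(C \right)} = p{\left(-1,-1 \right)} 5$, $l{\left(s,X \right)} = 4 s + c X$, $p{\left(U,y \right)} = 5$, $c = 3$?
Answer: $\frac{53707}{25} \approx 2148.3$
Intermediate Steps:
$l{\left(s,X \right)} = 3 X + 4 s$ ($l{\left(s,X \right)} = 4 s + 3 X = 3 X + 4 s$)
$O{\left(C \right)} = \frac{25}{3}$ ($O{\left(C \right)} = \frac{5 \cdot 5}{3} = \frac{1}{3} \cdot 25 = \frac{25}{3}$)
$- 43 \left(-46 - \frac{33}{O{\left(l{\left(-3,4 \right)} \right)}}\right) = - 43 \left(-46 - \frac{33}{\frac{25}{3}}\right) = - 43 \left(-46 - \frac{99}{25}\right) = \left(-43\right) \left(- \frac{1249}{25}\right) = \frac{53707}{25}$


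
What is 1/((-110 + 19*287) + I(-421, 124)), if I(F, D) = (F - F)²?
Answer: 1/5343 ≈ 0.00018716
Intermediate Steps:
I(F, D) = 0 (I(F, D) = 0² = 0)
1/((-110 + 19*287) + I(-421, 124)) = 1/((-110 + 19*287) + 0) = 1/((-110 + 5453) + 0) = 1/(5343 + 0) = 1/5343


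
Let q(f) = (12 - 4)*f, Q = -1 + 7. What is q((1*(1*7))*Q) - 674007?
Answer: -673671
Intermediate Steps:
Q = 6
q(f) = 8*f
q((1*(1*7))*Q) - 674007 = 8*((1*(1*7))*6) - 674007 = 8*((1*7)*6) - 674007 = 8*(7*6) - 674007 = 8*42 - 674007 = 336 - 674007 = -673671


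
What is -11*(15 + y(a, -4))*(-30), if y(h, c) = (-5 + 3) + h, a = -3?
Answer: 3300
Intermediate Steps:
y(h, c) = -2 + h
-11*(15 + y(a, -4))*(-30) = -11*(15 + (-2 - 3))*(-30) = -11*(15 - 5)*(-30) = -11*10*(-30) = -110*(-30) = 3300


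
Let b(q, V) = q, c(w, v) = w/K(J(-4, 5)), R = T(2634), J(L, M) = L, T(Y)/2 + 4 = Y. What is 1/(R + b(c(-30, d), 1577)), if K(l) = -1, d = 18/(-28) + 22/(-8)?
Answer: 1/5290 ≈ 0.00018904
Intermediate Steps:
T(Y) = -8 + 2*Y
R = 5260 (R = -8 + 2*2634 = -8 + 5268 = 5260)
d = -95/28 (d = 18*(-1/28) + 22*(-1/8) = -9/14 - 11/4 = -95/28 ≈ -3.3929)
c(w, v) = -w (c(w, v) = w/(-1) = w*(-1) = -w)
1/(R + b(c(-30, d), 1577)) = 1/(5260 - 1*(-30)) = 1/(5260 + 30) = 1/5290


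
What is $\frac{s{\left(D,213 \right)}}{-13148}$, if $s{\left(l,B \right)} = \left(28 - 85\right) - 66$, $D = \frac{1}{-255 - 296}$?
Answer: $\frac{123}{13148} \approx 0.009355$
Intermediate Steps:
$D = - \frac{1}{551}$ ($D = \frac{1}{-551} = - \frac{1}{551} \approx -0.0018149$)
$s{\left(l,B \right)} = -123$ ($s{\left(l,B \right)} = -57 - 66 = -123$)
$\frac{s{\left(D,213 \right)}}{-13148} = - \frac{123}{-13148} = \left(-123\right) \left(- \frac{1}{13148}\right) = \frac{123}{13148}$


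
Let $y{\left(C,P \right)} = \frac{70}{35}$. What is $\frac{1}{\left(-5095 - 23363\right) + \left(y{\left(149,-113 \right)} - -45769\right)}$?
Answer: $\frac{1}{17313} \approx 5.776 \cdot 10^{-5}$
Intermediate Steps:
$y{\left(C,P \right)} = 2$ ($y{\left(C,P \right)} = 70 \cdot \frac{1}{35} = 2$)
$\frac{1}{\left(-5095 - 23363\right) + \left(y{\left(149,-113 \right)} - -45769\right)} = \frac{1}{\left(-5095 - 23363\right) + \left(2 - -45769\right)} = \frac{1}{\left(-5095 - 23363\right) + \left(2 + 45769\right)} = \frac{1}{-28458 + 45771} = \frac{1}{17313}$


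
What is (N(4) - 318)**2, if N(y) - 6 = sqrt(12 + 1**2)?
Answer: (312 - sqrt(13))**2 ≈ 95107.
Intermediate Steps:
N(y) = 6 + sqrt(13) (N(y) = 6 + sqrt(12 + 1**2) = 6 + sqrt(12 + 1) = 6 + sqrt(13))
(N(4) - 318)**2 = ((6 + sqrt(13)) - 318)**2 = (-312 + sqrt(13))**2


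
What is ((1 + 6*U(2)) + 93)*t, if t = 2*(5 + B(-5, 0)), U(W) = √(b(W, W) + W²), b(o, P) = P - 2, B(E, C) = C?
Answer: 1060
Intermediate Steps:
b(o, P) = -2 + P
U(W) = √(-2 + W + W²) (U(W) = √((-2 + W) + W²) = √(-2 + W + W²))
t = 10 (t = 2*(5 + 0) = 2*5 = 10)
((1 + 6*U(2)) + 93)*t = ((1 + 6*√(-2 + 2 + 2²)) + 93)*10 = ((1 + 6*√(-2 + 2 + 4)) + 93)*10 = ((1 + 6*√4) + 93)*10 = ((1 + 6*2) + 93)*10 = ((1 + 12) + 93)*10 = (13 + 93)*10 = 106*10 = 1060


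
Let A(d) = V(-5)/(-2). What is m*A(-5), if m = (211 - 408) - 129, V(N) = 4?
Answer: 652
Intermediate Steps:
m = -326 (m = -197 - 129 = -326)
A(d) = -2 (A(d) = 4/(-2) = 4*(-½) = -2)
m*A(-5) = -326*(-2) = 652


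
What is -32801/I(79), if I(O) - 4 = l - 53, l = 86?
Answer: -32801/37 ≈ -886.51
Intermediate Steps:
I(O) = 37 (I(O) = 4 + (86 - 53) = 4 + 33 = 37)
-32801/I(79) = -32801/37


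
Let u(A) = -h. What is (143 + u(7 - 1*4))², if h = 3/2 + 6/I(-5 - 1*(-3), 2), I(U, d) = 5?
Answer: 1968409/100 ≈ 19684.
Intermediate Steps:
h = 27/10 (h = 3/2 + 6/5 = 27/10 ≈ 2.7000)
u(A) = -27/10 (u(A) = -1*27/10 = -27/10)
(143 + u(7 - 1*4))² = (143 - 27/10)² = (1403/10)² = 1968409/100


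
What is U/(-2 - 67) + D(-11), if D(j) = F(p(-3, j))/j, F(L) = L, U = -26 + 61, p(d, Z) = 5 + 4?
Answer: -1006/759 ≈ -1.3254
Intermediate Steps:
p(d, Z) = 9
U = 35
D(j) = 9/j
U/(-2 - 67) + D(-11) = 35/(-2 - 67) + 9/(-11) = 35/(-69) + 9*(-1/11) = -1/69*35 - 9/11 = -35/69 - 9/11 = -1006/759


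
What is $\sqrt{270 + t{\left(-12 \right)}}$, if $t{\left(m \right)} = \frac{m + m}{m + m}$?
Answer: $\sqrt{271} \approx 16.462$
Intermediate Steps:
$t{\left(m \right)} = 1$ ($t{\left(m \right)} = \frac{2 m}{2 m} = 2 m \frac{1}{2 m} = 1$)
$\sqrt{270 + t{\left(-12 \right)}} = \sqrt{270 + 1} = \sqrt{271}$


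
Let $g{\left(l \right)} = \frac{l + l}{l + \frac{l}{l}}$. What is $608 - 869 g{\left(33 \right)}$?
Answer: $- \frac{18341}{17} \approx -1078.9$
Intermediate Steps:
$g{\left(l \right)} = \frac{2 l}{1 + l}$ ($g{\left(l \right)} = \frac{2 l}{l + 1} = \frac{2 l}{1 + l}$)
$608 - 869 g{\left(33 \right)} = 608 - 869 \cdot 2 \cdot 33 \frac{1}{1 + 33} = 608 - 869 \cdot 2 \cdot 33 \cdot \frac{1}{34} = 608 - \frac{28677}{17} = - \frac{18341}{17}$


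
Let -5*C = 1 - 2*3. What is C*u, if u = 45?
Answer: 45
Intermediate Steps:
C = 1 (C = -(1 - 2*3)/5 = -(1 - 6)/5 = -⅕*(-5) = 1)
C*u = 1*45 = 45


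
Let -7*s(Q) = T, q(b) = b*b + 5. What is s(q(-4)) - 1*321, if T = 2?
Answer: -2249/7 ≈ -321.29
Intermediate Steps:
q(b) = 5 + b² (q(b) = b² + 5 = 5 + b²)
s(Q) = -2/7 (s(Q) = -⅐*2 = -2/7)
s(q(-4)) - 1*321 = -2/7 - 1*321 = -2/7 - 321 = -2249/7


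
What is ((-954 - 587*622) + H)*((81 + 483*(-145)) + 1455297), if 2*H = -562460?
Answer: -896729753214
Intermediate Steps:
H = -281230 (H = (½)*(-562460) = -281230)
((-954 - 587*622) + H)*((81 + 483*(-145)) + 1455297) = ((-954 - 587*622) - 281230)*((81 + 483*(-145)) + 1455297) = ((-954 - 365114) - 281230)*((81 - 70035) + 1455297) = (-366068 - 281230)*(-69954 + 1455297) = -647298*1385343 = -896729753214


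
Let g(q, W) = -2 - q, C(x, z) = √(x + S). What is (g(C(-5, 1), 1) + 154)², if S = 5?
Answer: 23104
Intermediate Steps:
C(x, z) = √(5 + x) (C(x, z) = √(x + 5) = √(5 + x))
(g(C(-5, 1), 1) + 154)² = ((-2 - √(5 - 5)) + 154)² = ((-2 - √0) + 154)² = ((-2 - 1*0) + 154)² = ((-2 + 0) + 154)² = (-2 + 154)² = 152² = 23104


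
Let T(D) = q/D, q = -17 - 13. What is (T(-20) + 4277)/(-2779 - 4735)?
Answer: -8557/15028 ≈ -0.56940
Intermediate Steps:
q = -30
T(D) = -30/D
(T(-20) + 4277)/(-2779 - 4735) = (-30/(-20) + 4277)/(-2779 - 4735) = (-30*(-1/20) + 4277)/(-7514) = (3/2 + 4277)*(-1/7514) = (8557/2)*(-1/7514) = -8557/15028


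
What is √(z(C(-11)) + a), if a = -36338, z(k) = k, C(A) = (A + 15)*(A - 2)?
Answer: I*√36390 ≈ 190.76*I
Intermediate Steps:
C(A) = (-2 + A)*(15 + A) (C(A) = (15 + A)*(-2 + A) = (-2 + A)*(15 + A))
√(z(C(-11)) + a) = √((-30 + (-11)² + 13*(-11)) - 36338) = √((-30 + 121 - 143) - 36338) = √(-52 - 36338) = √(-36390) = I*√36390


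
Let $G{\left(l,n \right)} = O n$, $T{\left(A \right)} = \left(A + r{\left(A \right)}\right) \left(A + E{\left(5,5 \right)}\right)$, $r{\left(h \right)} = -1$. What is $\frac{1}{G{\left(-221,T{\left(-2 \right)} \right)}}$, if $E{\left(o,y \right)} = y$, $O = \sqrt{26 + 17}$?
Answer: $- \frac{\sqrt{43}}{387} \approx -0.016944$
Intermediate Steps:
$O = \sqrt{43} \approx 6.5574$
$T{\left(A \right)} = \left(-1 + A\right) \left(5 + A\right)$ ($T{\left(A \right)} = \left(A - 1\right) \left(A + 5\right) = \left(-1 + A\right) \left(5 + A\right)$)
$G{\left(l,n \right)} = n \sqrt{43}$ ($G{\left(l,n \right)} = \sqrt{43} n = n \sqrt{43}$)
$\frac{1}{G{\left(-221,T{\left(-2 \right)} \right)}} = \frac{1}{\left(-5 + \left(-2\right)^{2} + 4 \left(-2\right)\right) \sqrt{43}} = \frac{1}{\left(-5 + 4 - 8\right) \sqrt{43}} = \frac{1}{\left(-9\right) \sqrt{43}} = - \frac{\sqrt{43}}{387}$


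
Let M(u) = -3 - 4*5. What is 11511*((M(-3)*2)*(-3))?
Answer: 1588518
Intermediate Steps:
M(u) = -23 (M(u) = -3 - 20 = -23)
11511*((M(-3)*2)*(-3)) = 11511*(-23*2*(-3)) = 11511*(-46*(-3)) = 11511*138 = 1588518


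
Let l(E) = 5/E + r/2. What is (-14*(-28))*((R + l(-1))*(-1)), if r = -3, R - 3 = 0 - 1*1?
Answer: 1764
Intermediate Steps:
R = 2 (R = 3 + (0 - 1*1) = 3 + (0 - 1) = 3 - 1 = 2)
l(E) = -3/2 + 5/E (l(E) = 5/E - 3/2 = -3/2 + 5/E)
(-14*(-28))*((R + l(-1))*(-1)) = (-14*(-28))*((2 + (-3/2 + 5/(-1)))*(-1)) = 392*((2 + (-3/2 + 5*(-1)))*(-1)) = 392*((2 + (-3/2 - 5))*(-1)) = 392*((2 - 13/2)*(-1)) = 392*(-9/2*(-1)) = 392*(9/2) = 1764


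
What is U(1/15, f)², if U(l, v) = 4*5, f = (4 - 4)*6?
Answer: 400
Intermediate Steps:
f = 0 (f = 0*6 = 0)
U(l, v) = 20
U(1/15, f)² = 20² = 400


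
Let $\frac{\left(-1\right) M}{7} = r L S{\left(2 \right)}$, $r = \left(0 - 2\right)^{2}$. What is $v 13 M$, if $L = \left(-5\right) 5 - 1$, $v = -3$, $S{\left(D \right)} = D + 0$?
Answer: $-56784$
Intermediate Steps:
$S{\left(D \right)} = D$
$r = 4$ ($r = \left(-2\right)^{2} = 4$)
$L = -26$ ($L = -25 - 1 = -26$)
$M = 1456$ ($M = - 7 \cdot 4 \left(-26\right) 2 = - 7 \left(\left(-104\right) 2\right) = \left(-7\right) \left(-208\right) = 1456$)
$v 13 M = \left(-3\right) 13 \cdot 1456 = \left(-39\right) 1456 = -56784$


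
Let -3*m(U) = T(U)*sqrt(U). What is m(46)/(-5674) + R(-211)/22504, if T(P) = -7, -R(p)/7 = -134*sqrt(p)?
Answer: -7*sqrt(46)/17022 + 469*I*sqrt(211)/11252 ≈ -0.0027891 + 0.60546*I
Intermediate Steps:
R(p) = 938*sqrt(p) (R(p) = -(-938)*sqrt(p) = 938*sqrt(p))
m(U) = 7*sqrt(U)/3 (m(U) = -(-7)*sqrt(U)/3 = 7*sqrt(U)/3)
m(46)/(-5674) + R(-211)/22504 = (7*sqrt(46)/3)/(-5674) + (938*sqrt(-211))/22504 = (7*sqrt(46)/3)*(-1/5674) + (938*(I*sqrt(211)))*(1/22504) = -7*sqrt(46)/17022 + (938*I*sqrt(211))*(1/22504) = -7*sqrt(46)/17022 + 469*I*sqrt(211)/11252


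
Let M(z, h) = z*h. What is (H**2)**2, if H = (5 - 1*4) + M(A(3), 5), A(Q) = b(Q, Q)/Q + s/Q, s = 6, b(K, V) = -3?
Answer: 1296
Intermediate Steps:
A(Q) = 3/Q (A(Q) = -3/Q + 6/Q = 3/Q)
M(z, h) = h*z
H = 6 (H = (5 - 1*4) + 5*(3/3) = (5 - 4) + 5*(3*(1/3)) = 1 + 5*1 = 1 + 5 = 6)
(H**2)**2 = (6**2)**2 = 36**2 = 1296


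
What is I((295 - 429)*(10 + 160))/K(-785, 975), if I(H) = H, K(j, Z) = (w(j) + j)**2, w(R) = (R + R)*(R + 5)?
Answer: -4556/299544630845 ≈ -1.5210e-8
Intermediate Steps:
w(R) = 2*R*(5 + R) (w(R) = (2*R)*(5 + R) = 2*R*(5 + R))
K(j, Z) = (j + 2*j*(5 + j))**2 (K(j, Z) = (2*j*(5 + j) + j)**2 = (j + 2*j*(5 + j))**2)
I((295 - 429)*(10 + 160))/K(-785, 975) = ((295 - 429)*(10 + 160))/(((-785)**2*(11 + 2*(-785))**2)) = (-134*170)/((616225*(11 - 1570)**2)) = -22780/(616225*(-1559)**2) = -22780/(616225*2430481) = -22780/1497723154225 = -22780*1/1497723154225 = -4556/299544630845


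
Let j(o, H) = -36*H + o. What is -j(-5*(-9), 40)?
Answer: 1395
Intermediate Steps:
j(o, H) = o - 36*H
-j(-5*(-9), 40) = -(-5*(-9) - 36*40) = -(45 - 1440) = -1*(-1395) = 1395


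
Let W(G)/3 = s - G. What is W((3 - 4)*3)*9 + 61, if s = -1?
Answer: 115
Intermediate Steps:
W(G) = -3 - 3*G (W(G) = 3*(-1 - G) = -3 - 3*G)
W((3 - 4)*3)*9 + 61 = (-3 - 3*(3 - 4)*3)*9 + 61 = (-3 - (-3)*3)*9 + 61 = (-3 - 3*(-3))*9 + 61 = (-3 + 9)*9 + 61 = 6*9 + 61 = 54 + 61 = 115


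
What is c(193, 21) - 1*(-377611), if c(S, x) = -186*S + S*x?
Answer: 345766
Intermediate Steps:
c(193, 21) - 1*(-377611) = 193*(-186 + 21) - 1*(-377611) = 193*(-165) + 377611 = -31845 + 377611 = 345766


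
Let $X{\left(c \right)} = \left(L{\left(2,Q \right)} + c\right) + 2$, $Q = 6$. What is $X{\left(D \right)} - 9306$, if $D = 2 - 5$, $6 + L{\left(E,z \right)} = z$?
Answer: $-9307$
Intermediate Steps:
$L{\left(E,z \right)} = -6 + z$
$D = -3$ ($D = 2 - 5 = -3$)
$X{\left(c \right)} = 2 + c$ ($X{\left(c \right)} = \left(\left(-6 + 6\right) + c\right) + 2 = \left(0 + c\right) + 2 = c + 2 = 2 + c$)
$X{\left(D \right)} - 9306 = \left(2 - 3\right) - 9306 = -1 - 9306 = -9307$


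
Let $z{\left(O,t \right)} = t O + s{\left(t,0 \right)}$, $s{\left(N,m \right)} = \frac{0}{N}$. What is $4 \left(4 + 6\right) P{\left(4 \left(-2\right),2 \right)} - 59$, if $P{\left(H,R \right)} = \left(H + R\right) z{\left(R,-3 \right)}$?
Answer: $1381$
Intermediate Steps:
$s{\left(N,m \right)} = 0$
$z{\left(O,t \right)} = O t$ ($z{\left(O,t \right)} = t O + 0 = O t + 0 = O t$)
$P{\left(H,R \right)} = - 3 R \left(H + R\right)$ ($P{\left(H,R \right)} = \left(H + R\right) R \left(-3\right) = \left(H + R\right) \left(- 3 R\right) = - 3 R \left(H + R\right)$)
$4 \left(4 + 6\right) P{\left(4 \left(-2\right),2 \right)} - 59 = 4 \left(4 + 6\right) \left(\left(-3\right) 2 \left(4 \left(-2\right) + 2\right)\right) - 59 = 4 \cdot 10 \left(\left(-3\right) 2 \left(-8 + 2\right)\right) - 59 = 40 \left(\left(-3\right) 2 \left(-6\right)\right) - 59 = 40 \cdot 36 - 59 = 1440 - 59 = 1381$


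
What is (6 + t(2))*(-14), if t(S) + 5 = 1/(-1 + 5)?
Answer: -35/2 ≈ -17.500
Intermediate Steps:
t(S) = -19/4 (t(S) = -5 + 1/(-1 + 5) = -5 + 1/4 = -19/4)
(6 + t(2))*(-14) = (6 - 19/4)*(-14) = (5/4)*(-14) = -35/2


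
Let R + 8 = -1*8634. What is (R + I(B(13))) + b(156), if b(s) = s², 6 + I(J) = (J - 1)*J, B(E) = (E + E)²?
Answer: 471988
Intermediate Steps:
B(E) = 4*E² (B(E) = (2*E)² = 4*E²)
I(J) = -6 + J*(-1 + J) (I(J) = -6 + (J - 1)*J = -6 + (-1 + J)*J = -6 + J*(-1 + J))
R = -8642 (R = -8 - 1*8634 = -8 - 8634 = -8642)
(R + I(B(13))) + b(156) = (-8642 + (-6 + (4*13²)² - 4*13²)) + 156² = (-8642 + (-6 + (4*169)² - 4*169)) + 24336 = (-8642 + (-6 + 676² - 1*676)) + 24336 = (-8642 + (-6 + 456976 - 676)) + 24336 = (-8642 + 456294) + 24336 = 447652 + 24336 = 471988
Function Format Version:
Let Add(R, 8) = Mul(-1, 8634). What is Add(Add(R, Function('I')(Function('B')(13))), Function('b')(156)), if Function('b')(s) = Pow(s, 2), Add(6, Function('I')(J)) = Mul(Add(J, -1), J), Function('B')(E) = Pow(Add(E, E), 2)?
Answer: 471988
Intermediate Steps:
Function('B')(E) = Mul(4, Pow(E, 2)) (Function('B')(E) = Pow(Mul(2, E), 2) = Mul(4, Pow(E, 2)))
Function('I')(J) = Add(-6, Mul(J, Add(-1, J))) (Function('I')(J) = Add(-6, Mul(Add(J, -1), J)) = Add(-6, Mul(Add(-1, J), J)) = Add(-6, Mul(J, Add(-1, J))))
R = -8642 (R = Add(-8, Mul(-1, 8634)) = Add(-8, -8634) = -8642)
Add(Add(R, Function('I')(Function('B')(13))), Function('b')(156)) = Add(Add(-8642, Add(-6, Pow(Mul(4, Pow(13, 2)), 2), Mul(-1, Mul(4, Pow(13, 2))))), Pow(156, 2)) = Add(Add(-8642, Add(-6, Pow(Mul(4, 169), 2), Mul(-1, Mul(4, 169)))), 24336) = Add(Add(-8642, Add(-6, Pow(676, 2), Mul(-1, 676))), 24336) = Add(Add(-8642, Add(-6, 456976, -676)), 24336) = Add(Add(-8642, 456294), 24336) = Add(447652, 24336) = 471988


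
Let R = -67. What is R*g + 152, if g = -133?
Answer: 9063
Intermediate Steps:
R*g + 152 = -67*(-133) + 152 = 8911 + 152 = 9063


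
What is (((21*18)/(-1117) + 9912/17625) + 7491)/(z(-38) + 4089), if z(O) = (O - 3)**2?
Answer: 49160220943/37864903750 ≈ 1.2983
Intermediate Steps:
z(O) = (-3 + O)**2
(((21*18)/(-1117) + 9912/17625) + 7491)/(z(-38) + 4089) = (((21*18)/(-1117) + 9912/17625) + 7491)/((-3 - 38)**2 + 4089) = ((378*(-1/1117) + 9912*(1/17625)) + 7491)/((-41)**2 + 4089) = ((-378/1117 + 3304/5875) + 7491)/(1681 + 4089) = (1469818/6562375 + 7491)/5770 = (49160220943/6562375)*(1/5770) = 49160220943/37864903750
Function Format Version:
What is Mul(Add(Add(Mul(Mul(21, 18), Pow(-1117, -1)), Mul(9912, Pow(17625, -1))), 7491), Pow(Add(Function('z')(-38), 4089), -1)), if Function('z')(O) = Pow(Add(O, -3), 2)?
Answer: Rational(49160220943, 37864903750) ≈ 1.2983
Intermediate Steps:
Function('z')(O) = Pow(Add(-3, O), 2)
Mul(Add(Add(Mul(Mul(21, 18), Pow(-1117, -1)), Mul(9912, Pow(17625, -1))), 7491), Pow(Add(Function('z')(-38), 4089), -1)) = Mul(Add(Add(Mul(Mul(21, 18), Pow(-1117, -1)), Mul(9912, Pow(17625, -1))), 7491), Pow(Add(Pow(Add(-3, -38), 2), 4089), -1)) = Mul(Add(Add(Mul(378, Rational(-1, 1117)), Mul(9912, Rational(1, 17625))), 7491), Pow(Add(Pow(-41, 2), 4089), -1)) = Mul(Add(Add(Rational(-378, 1117), Rational(3304, 5875)), 7491), Pow(Add(1681, 4089), -1)) = Mul(Add(Rational(1469818, 6562375), 7491), Pow(5770, -1)) = Mul(Rational(49160220943, 6562375), Rational(1, 5770)) = Rational(49160220943, 37864903750)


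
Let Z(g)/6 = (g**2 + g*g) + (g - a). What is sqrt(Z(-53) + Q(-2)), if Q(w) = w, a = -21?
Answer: sqrt(33514) ≈ 183.07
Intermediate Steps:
Z(g) = 126 + 6*g + 12*g**2 (Z(g) = 6*((g**2 + g*g) + (g - 1*(-21))) = 6*((g**2 + g**2) + (g + 21)) = 6*(2*g**2 + (21 + g)) = 6*(21 + g + 2*g**2) = 126 + 6*g + 12*g**2)
sqrt(Z(-53) + Q(-2)) = sqrt((126 + 6*(-53) + 12*(-53)**2) - 2) = sqrt((126 - 318 + 12*2809) - 2) = sqrt((126 - 318 + 33708) - 2) = sqrt(33516 - 2) = sqrt(33514)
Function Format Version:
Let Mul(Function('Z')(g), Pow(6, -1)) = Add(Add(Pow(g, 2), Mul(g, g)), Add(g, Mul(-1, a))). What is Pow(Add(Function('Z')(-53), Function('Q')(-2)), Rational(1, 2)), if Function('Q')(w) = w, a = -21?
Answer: Pow(33514, Rational(1, 2)) ≈ 183.07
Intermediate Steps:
Function('Z')(g) = Add(126, Mul(6, g), Mul(12, Pow(g, 2))) (Function('Z')(g) = Mul(6, Add(Add(Pow(g, 2), Mul(g, g)), Add(g, Mul(-1, -21)))) = Mul(6, Add(Add(Pow(g, 2), Pow(g, 2)), Add(g, 21))) = Mul(6, Add(Mul(2, Pow(g, 2)), Add(21, g))) = Mul(6, Add(21, g, Mul(2, Pow(g, 2)))) = Add(126, Mul(6, g), Mul(12, Pow(g, 2))))
Pow(Add(Function('Z')(-53), Function('Q')(-2)), Rational(1, 2)) = Pow(Add(Add(126, Mul(6, -53), Mul(12, Pow(-53, 2))), -2), Rational(1, 2)) = Pow(Add(Add(126, -318, Mul(12, 2809)), -2), Rational(1, 2)) = Pow(Add(Add(126, -318, 33708), -2), Rational(1, 2)) = Pow(Add(33516, -2), Rational(1, 2)) = Pow(33514, Rational(1, 2))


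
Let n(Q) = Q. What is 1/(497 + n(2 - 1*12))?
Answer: 1/487 ≈ 0.0020534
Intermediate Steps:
1/(497 + n(2 - 1*12)) = 1/(497 + (2 - 1*12)) = 1/(497 + (2 - 12)) = 1/(497 - 10) = 1/487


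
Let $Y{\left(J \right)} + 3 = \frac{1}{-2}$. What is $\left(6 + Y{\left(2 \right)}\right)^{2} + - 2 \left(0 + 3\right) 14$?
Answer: $- \frac{311}{4} \approx -77.75$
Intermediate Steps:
$Y{\left(J \right)} = - \frac{7}{2}$ ($Y{\left(J \right)} = -3 + \frac{1}{-2} = -3 - \frac{1}{2} = - \frac{7}{2}$)
$\left(6 + Y{\left(2 \right)}\right)^{2} + - 2 \left(0 + 3\right) 14 = \left(6 - \frac{7}{2}\right)^{2} + - 2 \left(0 + 3\right) 14 = \left(\frac{5}{2}\right)^{2} + \left(-2\right) 3 \cdot 14 = \frac{25}{4} - 84 = - \frac{311}{4}$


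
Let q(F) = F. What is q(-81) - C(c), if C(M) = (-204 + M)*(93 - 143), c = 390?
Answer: 9219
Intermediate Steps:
C(M) = 10200 - 50*M (C(M) = (-204 + M)*(-50) = 10200 - 50*M)
q(-81) - C(c) = -81 - (10200 - 50*390) = -81 - (10200 - 19500) = -81 - 1*(-9300) = -81 + 9300 = 9219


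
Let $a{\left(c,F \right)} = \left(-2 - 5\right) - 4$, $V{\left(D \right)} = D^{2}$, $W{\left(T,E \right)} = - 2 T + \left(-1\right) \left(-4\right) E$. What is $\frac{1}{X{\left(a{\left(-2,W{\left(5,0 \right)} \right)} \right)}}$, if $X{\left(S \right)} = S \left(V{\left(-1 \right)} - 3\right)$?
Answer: $\frac{1}{22} \approx 0.045455$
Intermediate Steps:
$W{\left(T,E \right)} = - 2 T + 4 E$
$a{\left(c,F \right)} = -11$ ($a{\left(c,F \right)} = -7 - 4 = -11$)
$X{\left(S \right)} = - 2 S$ ($X{\left(S \right)} = S \left(\left(-1\right)^{2} - 3\right) = S \left(1 - 3\right) = S \left(-2\right) = - 2 S$)
$\frac{1}{X{\left(a{\left(-2,W{\left(5,0 \right)} \right)} \right)}} = \frac{1}{\left(-2\right) \left(-11\right)} = \frac{1}{22}$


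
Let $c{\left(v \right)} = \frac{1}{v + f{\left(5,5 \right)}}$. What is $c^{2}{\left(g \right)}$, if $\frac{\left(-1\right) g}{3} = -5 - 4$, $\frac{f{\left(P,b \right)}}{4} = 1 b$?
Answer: $\frac{1}{2209} \approx 0.00045269$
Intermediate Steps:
$f{\left(P,b \right)} = 4 b$ ($f{\left(P,b \right)} = 4 \cdot 1 b = 4 b$)
$g = 27$ ($g = - 3 \left(-5 - 4\right) = \left(-3\right) \left(-9\right) = 27$)
$c{\left(v \right)} = \frac{1}{20 + v}$ ($c{\left(v \right)} = \frac{1}{v + 4 \cdot 5} = \frac{1}{v + 20} = \frac{1}{20 + v}$)
$c^{2}{\left(g \right)} = \left(\frac{1}{20 + 27}\right)^{2} = \left(\frac{1}{47}\right)^{2} = \frac{1}{2209}$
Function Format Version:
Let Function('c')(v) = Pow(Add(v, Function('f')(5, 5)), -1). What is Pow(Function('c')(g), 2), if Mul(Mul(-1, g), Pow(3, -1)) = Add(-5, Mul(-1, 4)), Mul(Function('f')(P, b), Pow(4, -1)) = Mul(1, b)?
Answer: Rational(1, 2209) ≈ 0.00045269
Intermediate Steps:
Function('f')(P, b) = Mul(4, b) (Function('f')(P, b) = Mul(4, Mul(1, b)) = Mul(4, b))
g = 27 (g = Mul(-3, Add(-5, Mul(-1, 4))) = Mul(-3, Add(-5, -4)) = Mul(-3, -9) = 27)
Function('c')(v) = Pow(Add(20, v), -1) (Function('c')(v) = Pow(Add(v, Mul(4, 5)), -1) = Pow(Add(v, 20), -1) = Pow(Add(20, v), -1))
Pow(Function('c')(g), 2) = Pow(Pow(Add(20, 27), -1), 2) = Pow(Pow(47, -1), 2) = Pow(Rational(1, 47), 2) = Rational(1, 2209)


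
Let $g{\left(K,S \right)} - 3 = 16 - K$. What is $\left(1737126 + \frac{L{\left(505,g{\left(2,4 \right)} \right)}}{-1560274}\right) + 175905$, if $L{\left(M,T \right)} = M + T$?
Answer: $\frac{1492426264986}{780137} \approx 1.913 \cdot 10^{6}$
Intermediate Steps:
$g{\left(K,S \right)} = 19 - K$ ($g{\left(K,S \right)} = 3 - \left(-16 + K\right) = 19 - K$)
$\left(1737126 + \frac{L{\left(505,g{\left(2,4 \right)} \right)}}{-1560274}\right) + 175905 = \left(1737126 + \frac{505 + \left(19 - 2\right)}{-1560274}\right) + 175905 = \left(1737126 + \left(505 + \left(19 - 2\right)\right) \left(- \frac{1}{1560274}\right)\right) + 175905 = \left(1737126 + \left(505 + 17\right) \left(- \frac{1}{1560274}\right)\right) + 175905 = \left(1737126 + 522 \left(- \frac{1}{1560274}\right)\right) + 175905 = \left(1737126 - \frac{261}{780137}\right) + 175905 = \frac{1355196266001}{780137} + 175905 = \frac{1492426264986}{780137}$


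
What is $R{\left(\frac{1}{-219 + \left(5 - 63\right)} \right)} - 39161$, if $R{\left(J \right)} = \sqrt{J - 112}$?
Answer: $-39161 + \frac{5 i \sqrt{343757}}{277} \approx -39161.0 + 10.583 i$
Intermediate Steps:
$R{\left(J \right)} = \sqrt{-112 + J}$
$R{\left(\frac{1}{-219 + \left(5 - 63\right)} \right)} - 39161 = \sqrt{-112 + \frac{1}{-219 + \left(5 - 63\right)}} - 39161 = \sqrt{-112 + \frac{1}{-219 - 58}} - 39161 = \sqrt{-112 + \frac{1}{-277}} - 39161 = \sqrt{-112 - \frac{1}{277}} - 39161 = \sqrt{- \frac{31025}{277}} - 39161 = \frac{5 i \sqrt{343757}}{277} - 39161 = -39161 + \frac{5 i \sqrt{343757}}{277}$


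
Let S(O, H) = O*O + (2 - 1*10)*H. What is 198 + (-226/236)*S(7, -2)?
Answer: 16019/118 ≈ 135.75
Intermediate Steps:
S(O, H) = O² - 8*H (S(O, H) = O² + (2 - 10)*H = O² - 8*H)
198 + (-226/236)*S(7, -2) = 198 + (-226/236)*(7² - 8*(-2)) = 198 + (-226*1/236)*(49 + 16) = 198 - 113/118*65 = 198 - 7345/118 = 16019/118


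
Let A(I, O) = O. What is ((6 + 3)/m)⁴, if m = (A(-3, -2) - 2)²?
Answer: 6561/65536 ≈ 0.10011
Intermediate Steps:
m = 16 (m = (-2 - 2)² = (-4)² = 16)
((6 + 3)/m)⁴ = ((6 + 3)/16)⁴ = (9*(1/16))⁴ = (9/16)⁴ = 6561/65536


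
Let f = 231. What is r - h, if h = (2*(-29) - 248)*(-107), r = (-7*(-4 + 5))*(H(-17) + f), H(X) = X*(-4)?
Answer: -34835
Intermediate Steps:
H(X) = -4*X
r = -2093 (r = (-7*(-4 + 5))*(-4*(-17) + 231) = (-7*1)*(68 + 231) = -7*299 = -2093)
h = 32742 (h = (-58 - 248)*(-107) = -306*(-107) = 32742)
r - h = -2093 - 1*32742 = -2093 - 32742 = -34835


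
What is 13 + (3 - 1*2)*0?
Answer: 13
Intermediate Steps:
13 + (3 - 1*2)*0 = 13 + (3 - 2)*0 = 13 + 1*0 = 13 + 0 = 13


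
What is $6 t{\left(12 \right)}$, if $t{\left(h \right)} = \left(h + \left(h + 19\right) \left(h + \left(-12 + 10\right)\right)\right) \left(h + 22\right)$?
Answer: $65688$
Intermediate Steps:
$t{\left(h \right)} = \left(22 + h\right) \left(h + \left(-2 + h\right) \left(19 + h\right)\right)$ ($t{\left(h \right)} = \left(h + \left(19 + h\right) \left(h - 2\right)\right) \left(22 + h\right) = \left(h + \left(19 + h\right) \left(-2 + h\right)\right) \left(22 + h\right) = \left(h + \left(-2 + h\right) \left(19 + h\right)\right) \left(22 + h\right) = \left(22 + h\right) \left(h + \left(-2 + h\right) \left(19 + h\right)\right)$)
$6 t{\left(12 \right)} = 6 \left(-836 + 12^{3} + 40 \cdot 12^{2} + 358 \cdot 12\right) = 6 \left(-836 + 1728 + 40 \cdot 144 + 4296\right) = 6 \left(-836 + 1728 + 5760 + 4296\right) = 6 \cdot 10948 = 65688$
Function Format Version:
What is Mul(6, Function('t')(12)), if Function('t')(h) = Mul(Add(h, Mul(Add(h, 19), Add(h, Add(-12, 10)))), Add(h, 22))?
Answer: 65688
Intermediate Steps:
Function('t')(h) = Mul(Add(22, h), Add(h, Mul(Add(-2, h), Add(19, h)))) (Function('t')(h) = Mul(Add(h, Mul(Add(19, h), Add(h, -2))), Add(22, h)) = Mul(Add(h, Mul(Add(19, h), Add(-2, h))), Add(22, h)) = Mul(Add(h, Mul(Add(-2, h), Add(19, h))), Add(22, h)) = Mul(Add(22, h), Add(h, Mul(Add(-2, h), Add(19, h)))))
Mul(6, Function('t')(12)) = Mul(6, Add(-836, Pow(12, 3), Mul(40, Pow(12, 2)), Mul(358, 12))) = Mul(6, Add(-836, 1728, Mul(40, 144), 4296)) = Mul(6, Add(-836, 1728, 5760, 4296)) = Mul(6, 10948) = 65688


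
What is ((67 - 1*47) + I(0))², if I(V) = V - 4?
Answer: 256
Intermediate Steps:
I(V) = -4 + V
((67 - 1*47) + I(0))² = ((67 - 1*47) + (-4 + 0))² = ((67 - 47) - 4)² = (20 - 4)² = 16² = 256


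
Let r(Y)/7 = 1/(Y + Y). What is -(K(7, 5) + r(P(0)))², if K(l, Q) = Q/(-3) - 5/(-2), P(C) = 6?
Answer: -289/144 ≈ -2.0069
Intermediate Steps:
r(Y) = 7/(2*Y) (r(Y) = 7/(Y + Y) = 7/((2*Y)) = 7*(1/(2*Y)) = 7/(2*Y))
K(l, Q) = 5/2 - Q/3 (K(l, Q) = Q*(-⅓) - 5*(-½) = -Q/3 + 5/2 = 5/2 - Q/3)
-(K(7, 5) + r(P(0)))² = -((5/2 - ⅓*5) + (7/2)/6)² = -((5/2 - 5/3) + (7/2)*(⅙))² = -(⅚ + 7/12)² = -(17/12)² = -1*289/144 = -289/144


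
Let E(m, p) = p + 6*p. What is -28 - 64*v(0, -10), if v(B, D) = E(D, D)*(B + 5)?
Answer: 22372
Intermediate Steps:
E(m, p) = 7*p
v(B, D) = 7*D*(5 + B) (v(B, D) = (7*D)*(B + 5) = (7*D)*(5 + B) = 7*D*(5 + B))
-28 - 64*v(0, -10) = -28 - 448*(-10)*(5 + 0) = -28 - 448*(-10)*5 = -28 - 64*(-350) = -28 + 22400 = 22372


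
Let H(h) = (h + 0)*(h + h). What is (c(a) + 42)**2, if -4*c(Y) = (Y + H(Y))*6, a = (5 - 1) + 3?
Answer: 53361/4 ≈ 13340.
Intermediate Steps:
H(h) = 2*h**2 (H(h) = h*(2*h) = 2*h**2)
a = 7 (a = 4 + 3 = 7)
c(Y) = -3*Y**2 - 3*Y/2 (c(Y) = -(Y + 2*Y**2)*6/4 = -(6*Y + 12*Y**2)/4 = -3*Y**2 - 3*Y/2)
(c(a) + 42)**2 = ((3/2)*7*(-1 - 2*7) + 42)**2 = ((3/2)*7*(-1 - 14) + 42)**2 = ((3/2)*7*(-15) + 42)**2 = (-315/2 + 42)**2 = (-231/2)**2 = 53361/4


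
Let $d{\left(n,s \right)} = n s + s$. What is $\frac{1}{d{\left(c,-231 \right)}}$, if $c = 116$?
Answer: $- \frac{1}{27027} \approx -3.7 \cdot 10^{-5}$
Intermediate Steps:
$d{\left(n,s \right)} = s + n s$
$\frac{1}{d{\left(c,-231 \right)}} = \frac{1}{\left(-231\right) \left(1 + 116\right)} = \frac{1}{\left(-231\right) 117} = \frac{1}{-27027} = - \frac{1}{27027}$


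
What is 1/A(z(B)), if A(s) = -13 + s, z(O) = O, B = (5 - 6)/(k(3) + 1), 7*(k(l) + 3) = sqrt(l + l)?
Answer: -2372/29611 - 7*sqrt(6)/29611 ≈ -0.080684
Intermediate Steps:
k(l) = -3 + sqrt(2)*sqrt(l)/7 (k(l) = -3 + sqrt(l + l)/7 = -3 + sqrt(2*l)/7 = -3 + (sqrt(2)*sqrt(l))/7 = -3 + sqrt(2)*sqrt(l)/7)
B = -1/(-2 + sqrt(6)/7) (B = (5 - 6)/((-3 + sqrt(2)*sqrt(3)/7) + 1) = -1/((-3 + sqrt(6)/7) + 1) = -1/(-2 + sqrt(6)/7) ≈ 0.60603)
1/A(z(B)) = 1/(-13 + (49/95 + 7*sqrt(6)/190)) = 1/(-1186/95 + 7*sqrt(6)/190)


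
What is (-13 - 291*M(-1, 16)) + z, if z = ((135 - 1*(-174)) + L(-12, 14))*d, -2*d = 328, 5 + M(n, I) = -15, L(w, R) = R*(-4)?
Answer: -35685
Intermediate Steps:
L(w, R) = -4*R
M(n, I) = -20 (M(n, I) = -5 - 15 = -20)
d = -164 (d = -½*328 = -164)
z = -41492 (z = ((135 - 1*(-174)) - 4*14)*(-164) = ((135 + 174) - 56)*(-164) = (309 - 56)*(-164) = 253*(-164) = -41492)
(-13 - 291*M(-1, 16)) + z = (-13 - 291*(-20)) - 41492 = (-13 + 5820) - 41492 = 5807 - 41492 = -35685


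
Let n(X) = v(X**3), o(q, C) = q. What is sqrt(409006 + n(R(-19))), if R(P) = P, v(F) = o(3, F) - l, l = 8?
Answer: sqrt(409001) ≈ 639.53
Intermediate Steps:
v(F) = -5 (v(F) = 3 - 1*8 = 3 - 8 = -5)
n(X) = -5
sqrt(409006 + n(R(-19))) = sqrt(409006 - 5) = sqrt(409001)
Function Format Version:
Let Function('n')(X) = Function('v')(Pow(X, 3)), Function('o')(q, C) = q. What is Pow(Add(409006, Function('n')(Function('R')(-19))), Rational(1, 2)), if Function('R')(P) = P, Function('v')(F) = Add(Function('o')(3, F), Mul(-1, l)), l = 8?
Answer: Pow(409001, Rational(1, 2)) ≈ 639.53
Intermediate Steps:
Function('v')(F) = -5 (Function('v')(F) = Add(3, Mul(-1, 8)) = Add(3, -8) = -5)
Function('n')(X) = -5
Pow(Add(409006, Function('n')(Function('R')(-19))), Rational(1, 2)) = Pow(Add(409006, -5), Rational(1, 2)) = Pow(409001, Rational(1, 2))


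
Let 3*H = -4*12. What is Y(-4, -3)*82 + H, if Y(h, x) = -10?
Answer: -836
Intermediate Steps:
H = -16 (H = (-4*12)/3 = (⅓)*(-48) = -16)
Y(-4, -3)*82 + H = -10*82 - 16 = -820 - 16 = -836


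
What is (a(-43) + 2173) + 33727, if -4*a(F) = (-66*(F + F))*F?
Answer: 96917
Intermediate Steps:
a(F) = 33*F² (a(F) = -(-66*(F + F))*F/4 = -(-132*F)*F/4 = -(-33)*F² = 33*F²)
(a(-43) + 2173) + 33727 = (33*(-43)² + 2173) + 33727 = (33*1849 + 2173) + 33727 = (61017 + 2173) + 33727 = 63190 + 33727 = 96917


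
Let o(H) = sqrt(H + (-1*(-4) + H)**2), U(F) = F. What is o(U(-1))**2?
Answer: 8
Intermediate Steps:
o(H) = sqrt(H + (4 + H)**2)
o(U(-1))**2 = (sqrt(-1 + (4 - 1)**2))**2 = (sqrt(-1 + 3**2))**2 = (sqrt(-1 + 9))**2 = (sqrt(8))**2 = (2*sqrt(2))**2 = 8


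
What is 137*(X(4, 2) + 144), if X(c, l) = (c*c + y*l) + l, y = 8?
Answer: 24386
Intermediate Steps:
X(c, l) = c² + 9*l (X(c, l) = (c*c + 8*l) + l = (c² + 8*l) + l = c² + 9*l)
137*(X(4, 2) + 144) = 137*((4² + 9*2) + 144) = 137*((16 + 18) + 144) = 137*(34 + 144) = 137*178 = 24386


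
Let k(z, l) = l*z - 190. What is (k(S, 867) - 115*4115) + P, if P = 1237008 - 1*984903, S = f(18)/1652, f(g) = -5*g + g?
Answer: -91416636/413 ≈ -2.2135e+5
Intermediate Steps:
f(g) = -4*g
S = -18/413 (S = -4*18/1652 = -72*1/1652 = -18/413 ≈ -0.043584)
k(z, l) = -190 + l*z
P = 252105 (P = 1237008 - 984903 = 252105)
(k(S, 867) - 115*4115) + P = ((-190 + 867*(-18/413)) - 115*4115) + 252105 = ((-190 - 15606/413) - 473225) + 252105 = (-94076/413 - 473225) + 252105 = -195536001/413 + 252105 = -91416636/413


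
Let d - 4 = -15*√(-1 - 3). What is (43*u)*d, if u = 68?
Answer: 11696 - 87720*I ≈ 11696.0 - 87720.0*I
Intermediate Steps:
d = 4 - 30*I (d = 4 - 15*√(-1 - 3) = 4 - 30*I ≈ 4.0 - 30.0*I)
(43*u)*d = (43*68)*(4 - 30*I) = 2924*(4 - 30*I) = 11696 - 87720*I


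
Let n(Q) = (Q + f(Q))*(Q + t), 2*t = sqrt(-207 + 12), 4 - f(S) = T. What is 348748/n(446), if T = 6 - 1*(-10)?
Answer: 311083216/172701403 - 348748*I*sqrt(195)/172701403 ≈ 1.8013 - 0.028199*I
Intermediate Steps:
T = 16 (T = 6 + 10 = 16)
f(S) = -12 (f(S) = 4 - 1*16 = 4 - 16 = -12)
t = I*sqrt(195)/2 (t = sqrt(-207 + 12)/2 = sqrt(-195)/2 = (I*sqrt(195))/2 = I*sqrt(195)/2 ≈ 6.9821*I)
n(Q) = (-12 + Q)*(Q + I*sqrt(195)/2) (n(Q) = (Q - 12)*(Q + I*sqrt(195)/2) = (-12 + Q)*(Q + I*sqrt(195)/2))
348748/n(446) = 348748/(446**2 - 12*446 - 6*I*sqrt(195) + (1/2)*I*446*sqrt(195)) = 348748/(198916 - 5352 - 6*I*sqrt(195) + 223*I*sqrt(195)) = 348748/(193564 + 217*I*sqrt(195))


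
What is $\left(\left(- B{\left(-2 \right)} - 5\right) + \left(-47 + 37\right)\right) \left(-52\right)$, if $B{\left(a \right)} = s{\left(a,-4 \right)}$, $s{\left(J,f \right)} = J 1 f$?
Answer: $1196$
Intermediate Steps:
$s{\left(J,f \right)} = J f$
$B{\left(a \right)} = - 4 a$ ($B{\left(a \right)} = a \left(-4\right) = - 4 a$)
$\left(\left(- B{\left(-2 \right)} - 5\right) + \left(-47 + 37\right)\right) \left(-52\right) = \left(\left(- \left(-4\right) \left(-2\right) - 5\right) + \left(-47 + 37\right)\right) \left(-52\right) = \left(\left(\left(-1\right) 8 - 5\right) - 10\right) \left(-52\right) = \left(\left(-8 - 5\right) - 10\right) \left(-52\right) = \left(-13 - 10\right) \left(-52\right) = \left(-23\right) \left(-52\right) = 1196$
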